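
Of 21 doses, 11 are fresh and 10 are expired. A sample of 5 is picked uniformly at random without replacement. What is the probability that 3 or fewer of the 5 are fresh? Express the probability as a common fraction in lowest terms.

Total selections: C(21,5) = 20349.
Count the complement (more than 3 fresh): C(11,4)·C(10,1) + C(11,5)·C(10,0) = 3300 + 462 = 3762.
Probability = 1 − 3762/20349 = 16587/20349 = 97/119.

97/119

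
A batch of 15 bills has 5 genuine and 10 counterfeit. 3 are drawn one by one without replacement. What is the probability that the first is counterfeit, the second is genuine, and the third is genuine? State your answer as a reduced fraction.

20/273

Multiply the conditional probabilities at each draw: 10/15 · 5/14 · 4/13 = 200/2730 = 20/273.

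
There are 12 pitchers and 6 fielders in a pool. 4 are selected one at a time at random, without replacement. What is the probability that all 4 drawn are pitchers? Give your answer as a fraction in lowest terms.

Multiply the conditional probabilities at each draw: 12/18 · 11/17 · 10/16 · 9/15 = 11880/73440 = 11/68.

11/68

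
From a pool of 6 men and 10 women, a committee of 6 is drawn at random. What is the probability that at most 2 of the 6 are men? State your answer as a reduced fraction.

87/143

Total selections: C(16,6) = 8008.
Favorable selections (at most 2 men): C(6,0)·C(10,6) + C(6,1)·C(10,5) + C(6,2)·C(10,4) = 210 + 1512 + 3150 = 4872.
Probability = 4872/8008 = 87/143.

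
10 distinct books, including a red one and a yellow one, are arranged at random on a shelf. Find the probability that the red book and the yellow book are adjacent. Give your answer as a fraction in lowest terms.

1/5

There are 10! = 3628800 arrangements.
Treat the red book and the yellow book as a block: 9! arrangements of the blocks × 2 orders within the block = 2·362880 = 725760.
Probability = 725760/3628800 = 1/5.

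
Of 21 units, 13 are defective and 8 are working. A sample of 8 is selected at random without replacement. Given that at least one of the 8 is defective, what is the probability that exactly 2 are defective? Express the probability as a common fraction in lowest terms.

168/15653

Work in counts. Selections with at least one defective: C(21,8) − C(8,8) = 203490 − 1 = 203489.
Of those, selections where exactly 2 are defective: C(13,2)·C(8,6) = 78·28 = 2184.
Conditional probability = 2184/203489 = 168/15653.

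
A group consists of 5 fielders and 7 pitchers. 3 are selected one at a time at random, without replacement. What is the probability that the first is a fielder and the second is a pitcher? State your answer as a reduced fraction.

Multiply the conditional probabilities at each draw: 5/12 · 7/11 = 35/132.

35/132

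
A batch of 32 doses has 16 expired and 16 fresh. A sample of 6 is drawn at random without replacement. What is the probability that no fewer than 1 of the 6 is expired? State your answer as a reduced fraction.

There are C(32,6) = 906192 ways to choose the 6.
The complement is all 6 are fresh: C(16,6) = 8008.
Probability = 1 − 8008/906192 = 898184/906192 = 16039/16182.

16039/16182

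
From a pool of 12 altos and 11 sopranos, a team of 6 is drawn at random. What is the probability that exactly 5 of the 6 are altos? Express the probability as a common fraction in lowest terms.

264/3059

There are C(23,6) = 100947 ways to choose 6 from 23.
Selections with exactly 5 altos: choose 5 of the 12 altos and 1 of the 11 sopranos, C(12,5)·C(11,1) = 792·11 = 8712.
Probability = 8712/100947 = 264/3059.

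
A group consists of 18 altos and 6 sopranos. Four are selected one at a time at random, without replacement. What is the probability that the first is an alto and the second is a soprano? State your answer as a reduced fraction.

Multiply the conditional probabilities at each draw: 18/24 · 6/23 = 108/552 = 9/46.

9/46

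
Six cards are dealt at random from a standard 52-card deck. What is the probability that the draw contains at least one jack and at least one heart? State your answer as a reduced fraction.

There are C(52,6) = 20358520 possible draws.
By inclusion-exclusion on the complements, draws missing all jacks or all hearts: C(48,6) + C(39,6) − C(36,6) = 12271512 + 3262623 − 1947792 = 13586343.
So draws with at least one of each: 20358520 − 13586343 = 6772177, probability 6772177/20358520.

6772177/20358520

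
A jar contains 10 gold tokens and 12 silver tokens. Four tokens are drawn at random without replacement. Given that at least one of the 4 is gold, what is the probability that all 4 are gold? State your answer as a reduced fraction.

Work in counts. Selections with at least one gold: C(22,4) − C(12,4) = 7315 − 495 = 6820.
Of those, selections where all 4 are gold: C(10,4) = 210.
Conditional probability = 210/6820 = 21/682.

21/682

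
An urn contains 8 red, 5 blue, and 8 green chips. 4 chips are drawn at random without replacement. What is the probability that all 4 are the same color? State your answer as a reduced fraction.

There are C(21,4) = 5985 ways to draw 4 chips.
All same color: C(8,4) + C(5,4) + C(8,4) = 70 + 5 + 70 = 145.
Probability = 145/5985 = 29/1197.

29/1197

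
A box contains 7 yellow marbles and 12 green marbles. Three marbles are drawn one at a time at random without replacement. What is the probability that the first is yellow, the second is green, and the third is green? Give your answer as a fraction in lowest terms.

Multiply the conditional probabilities at each draw: 7/19 · 12/18 · 11/17 = 924/5814 = 154/969.

154/969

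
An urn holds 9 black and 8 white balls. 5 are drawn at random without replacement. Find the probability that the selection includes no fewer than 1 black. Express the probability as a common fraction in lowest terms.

219/221

Total selections: C(17,5) = 6188.
The complement is all 5 are white: C(8,5) = 56.
Probability = 1 − 56/6188 = 6132/6188 = 219/221.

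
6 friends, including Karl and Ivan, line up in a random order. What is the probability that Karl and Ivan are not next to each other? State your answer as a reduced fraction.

There are 6! = 720 arrangements.
Arrangements with Karl and Ivan adjacent: 2·5! = 240.
So not adjacent: 720 − 240 = 480, probability 480/720 = 2/3.

2/3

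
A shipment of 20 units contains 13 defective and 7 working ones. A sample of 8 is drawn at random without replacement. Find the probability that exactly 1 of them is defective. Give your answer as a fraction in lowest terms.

There are C(20,8) = 125970 ways to choose 8 from 20.
Selections with exactly 1 defective: choose 1 of the 13 defective and 7 of the 7 working, C(13,1)·C(7,7) = 13·1 = 13.
Probability = 13/125970 = 1/9690.

1/9690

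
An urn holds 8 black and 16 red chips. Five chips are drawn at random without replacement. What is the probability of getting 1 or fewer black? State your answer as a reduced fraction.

Total selections: C(24,5) = 42504.
Favorable selections (1 or fewer black): C(8,0)·C(16,5) + C(8,1)·C(16,4) = 4368 + 14560 = 18928.
Probability = 18928/42504 = 338/759.

338/759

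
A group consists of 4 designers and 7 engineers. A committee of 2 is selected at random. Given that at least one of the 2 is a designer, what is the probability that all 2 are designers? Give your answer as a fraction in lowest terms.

Work in counts. Selections with at least one designer: C(11,2) − C(7,2) = 55 − 21 = 34.
Of those, selections where all 2 are designers: C(4,2) = 6.
Conditional probability = 6/34 = 3/17.

3/17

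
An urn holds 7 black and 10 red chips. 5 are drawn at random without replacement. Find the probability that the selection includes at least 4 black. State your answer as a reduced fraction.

Total selections: C(17,5) = 6188.
Favorable selections (at least 4 black): C(7,4)·C(10,1) + C(7,5)·C(10,0) = 350 + 21 = 371.
Probability = 371/6188 = 53/884.

53/884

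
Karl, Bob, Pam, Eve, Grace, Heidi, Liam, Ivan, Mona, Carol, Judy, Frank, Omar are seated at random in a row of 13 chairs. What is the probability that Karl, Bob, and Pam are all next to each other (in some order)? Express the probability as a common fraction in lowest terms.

1/26

There are 13! = 6227020800 arrangements.
Treat the three as one block: 11! placements × 3! orders within the block = 39916800·6 = 239500800.
Probability = 239500800/6227020800 = 1/26.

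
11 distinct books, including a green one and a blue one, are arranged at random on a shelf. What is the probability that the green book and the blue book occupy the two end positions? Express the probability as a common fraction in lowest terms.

There are 11! = 39916800 arrangements.
Place the green book and the blue book at the ends in 2 ways, arrange the remaining 9 in 9! = 362880 ways: 2·362880 = 725760.
Probability = 725760/39916800 = 1/55.

1/55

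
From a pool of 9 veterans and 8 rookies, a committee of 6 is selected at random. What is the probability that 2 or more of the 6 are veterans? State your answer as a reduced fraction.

There are C(17,6) = 12376 ways to choose the 6.
Count the complement (fewer than 2 veterans): C(9,0)·C(8,6) + C(9,1)·C(8,5) = 28 + 504 = 532.
Probability = 1 − 532/12376 = 11844/12376 = 423/442.

423/442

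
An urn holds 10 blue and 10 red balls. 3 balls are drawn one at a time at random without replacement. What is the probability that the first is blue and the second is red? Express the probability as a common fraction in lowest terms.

Multiply the conditional probabilities at each draw: 10/20 · 10/19 = 100/380 = 5/19.

5/19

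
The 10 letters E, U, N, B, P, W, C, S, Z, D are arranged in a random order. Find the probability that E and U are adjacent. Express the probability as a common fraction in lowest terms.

1/5

There are 10! = 3628800 arrangements.
Treat E and U as a block: 9! arrangements of the blocks × 2 orders within the block = 2·362880 = 725760.
Probability = 725760/3628800 = 1/5.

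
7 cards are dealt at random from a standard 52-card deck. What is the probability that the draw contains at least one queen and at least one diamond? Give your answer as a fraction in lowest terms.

53122231/133784560

There are C(52,7) = 133784560 possible draws.
By inclusion-exclusion on the complements, draws missing all queens or all diamonds: C(48,7) + C(39,7) − C(36,7) = 73629072 + 15380937 − 8347680 = 80662329.
So draws with at least one of each: 133784560 − 80662329 = 53122231, probability 53122231/133784560.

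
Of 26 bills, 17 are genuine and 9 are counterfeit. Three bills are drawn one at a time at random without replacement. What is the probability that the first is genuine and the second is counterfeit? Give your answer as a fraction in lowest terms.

153/650

Multiply the conditional probabilities at each draw: 17/26 · 9/25 = 153/650.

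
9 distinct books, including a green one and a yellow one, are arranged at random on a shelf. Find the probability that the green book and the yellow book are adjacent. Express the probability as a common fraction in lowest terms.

2/9

There are 9! = 362880 arrangements.
Treat the green book and the yellow book as a block: 8! arrangements of the blocks × 2 orders within the block = 2·40320 = 80640.
Probability = 80640/362880 = 2/9.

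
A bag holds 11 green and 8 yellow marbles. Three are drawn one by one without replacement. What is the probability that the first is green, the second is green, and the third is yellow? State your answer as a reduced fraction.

Multiply the conditional probabilities at each draw: 11/19 · 10/18 · 8/17 = 880/5814 = 440/2907.

440/2907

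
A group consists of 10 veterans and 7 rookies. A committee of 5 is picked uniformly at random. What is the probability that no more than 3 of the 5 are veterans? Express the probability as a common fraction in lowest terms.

319/442

Total selections: C(17,5) = 6188.
Count the complement (more than 3 veterans): C(10,4)·C(7,1) + C(10,5)·C(7,0) = 1470 + 252 = 1722.
Probability = 1 − 1722/6188 = 4466/6188 = 319/442.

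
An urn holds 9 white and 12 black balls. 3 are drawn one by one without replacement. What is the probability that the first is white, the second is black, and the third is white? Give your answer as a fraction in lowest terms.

72/665

Multiply the conditional probabilities at each draw: 9/21 · 12/20 · 8/19 = 864/7980 = 72/665.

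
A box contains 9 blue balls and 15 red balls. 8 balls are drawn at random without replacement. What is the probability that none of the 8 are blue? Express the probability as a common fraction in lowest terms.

65/7429

There are C(24,8) = 735471 possible selections.
Selections with no blue (all red): C(15,8) = 6435.
Probability = 6435/735471 = 65/7429.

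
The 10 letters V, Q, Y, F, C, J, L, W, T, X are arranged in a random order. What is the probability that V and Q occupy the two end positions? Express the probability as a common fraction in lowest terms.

1/45

There are 10! = 3628800 arrangements.
Place V and Q at the ends in 2 ways, arrange the remaining 8 in 8! = 40320 ways: 2·40320 = 80640.
Probability = 80640/3628800 = 1/45.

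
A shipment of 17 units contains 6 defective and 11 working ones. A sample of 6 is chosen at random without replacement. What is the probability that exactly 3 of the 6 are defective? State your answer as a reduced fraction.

825/3094

The sample space is all 6-subsets of the 17: C(17,6) = 12376.
Selections with exactly 3 defective: choose 3 of the 6 defective and 3 of the 11 working, C(6,3)·C(11,3) = 20·165 = 3300.
Probability = 3300/12376 = 825/3094.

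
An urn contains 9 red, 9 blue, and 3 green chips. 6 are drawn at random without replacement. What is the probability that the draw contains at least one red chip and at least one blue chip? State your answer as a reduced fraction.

There are C(21,6) = 54264 possible draws.
By inclusion-exclusion on the complements, draws missing all red or all blue: C(12,6) + C(12,6) − C(3,6) = 924 + 924 − 0 = 1848.
So draws with at least one of each: 54264 − 1848 = 52416, probability 52416/54264 = 312/323.

312/323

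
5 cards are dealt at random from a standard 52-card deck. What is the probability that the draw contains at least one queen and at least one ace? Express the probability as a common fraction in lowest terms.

6509/64974

There are C(52,5) = 2598960 possible draws.
By inclusion-exclusion on the complements, draws missing all queens or all aces: C(48,5) + C(48,5) − C(44,5) = 1712304 + 1712304 − 1086008 = 2338600.
So draws with at least one of each: 2598960 − 2338600 = 260360, probability 260360/2598960 = 6509/64974.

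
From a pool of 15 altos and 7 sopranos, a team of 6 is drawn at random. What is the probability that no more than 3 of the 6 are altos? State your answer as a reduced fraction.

Total selections: C(22,6) = 74613.
Favorable selections (no more than 3 altos): C(15,0)·C(7,6) + C(15,1)·C(7,5) + C(15,2)·C(7,4) + C(15,3)·C(7,3) = 7 + 315 + 3675 + 15925 = 19922.
Probability = 19922/74613 = 2846/10659.

2846/10659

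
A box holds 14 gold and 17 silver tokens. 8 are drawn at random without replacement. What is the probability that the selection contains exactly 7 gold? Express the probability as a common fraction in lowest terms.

There are C(31,8) = 7888725 ways to choose 8 from 31.
Selections with exactly 7 gold: choose 7 of the 14 gold and 1 of the 17 silver, C(14,7)·C(17,1) = 3432·17 = 58344.
Probability = 58344/7888725 = 1496/202275.

1496/202275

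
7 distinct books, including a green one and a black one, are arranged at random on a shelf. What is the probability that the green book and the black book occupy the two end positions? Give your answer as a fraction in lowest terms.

1/21

There are 7! = 5040 arrangements.
Place the green book and the black book at the ends in 2 ways, arrange the remaining 5 in 5! = 120 ways: 2·120 = 240.
Probability = 240/5040 = 1/21.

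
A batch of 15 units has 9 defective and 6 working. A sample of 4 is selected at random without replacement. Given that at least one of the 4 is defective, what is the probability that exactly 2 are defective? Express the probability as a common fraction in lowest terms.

2/5

Work in counts. Selections with at least one defective: C(15,4) − C(6,4) = 1365 − 15 = 1350.
Of those, selections where exactly 2 are defective: C(9,2)·C(6,2) = 36·15 = 540.
Conditional probability = 540/1350 = 2/5.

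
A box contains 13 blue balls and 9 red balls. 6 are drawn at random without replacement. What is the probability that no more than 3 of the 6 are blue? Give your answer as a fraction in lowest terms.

154/323

There are C(22,6) = 74613 ways to choose the 6.
Favorable selections (no more than 3 blue): C(13,0)·C(9,6) + C(13,1)·C(9,5) + C(13,2)·C(9,4) + C(13,3)·C(9,3) = 84 + 1638 + 9828 + 24024 = 35574.
Probability = 35574/74613 = 154/323.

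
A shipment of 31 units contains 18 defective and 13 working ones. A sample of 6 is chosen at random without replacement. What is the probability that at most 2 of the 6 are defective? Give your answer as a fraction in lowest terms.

3443/18879

There are C(31,6) = 736281 ways to choose the 6.
Favorable selections (at most 2 defective): C(18,0)·C(13,6) + C(18,1)·C(13,5) + C(18,2)·C(13,4) = 1716 + 23166 + 109395 = 134277.
Probability = 134277/736281 = 3443/18879.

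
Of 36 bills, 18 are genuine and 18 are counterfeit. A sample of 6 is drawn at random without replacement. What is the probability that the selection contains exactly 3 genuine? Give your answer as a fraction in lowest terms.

816/2387

Total number of selections: C(36,6) = 1947792.
Selections with exactly 3 genuine: choose 3 of the 18 genuine and 3 of the 18 counterfeit, C(18,3)·C(18,3) = 816·816 = 665856.
Probability = 665856/1947792 = 816/2387.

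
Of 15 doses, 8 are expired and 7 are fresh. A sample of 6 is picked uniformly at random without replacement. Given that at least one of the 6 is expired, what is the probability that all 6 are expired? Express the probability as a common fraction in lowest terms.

Work in counts. Selections with at least one expired: C(15,6) − C(7,6) = 5005 − 7 = 4998.
Of those, selections where all 6 are expired: C(8,6) = 28.
Conditional probability = 28/4998 = 2/357.

2/357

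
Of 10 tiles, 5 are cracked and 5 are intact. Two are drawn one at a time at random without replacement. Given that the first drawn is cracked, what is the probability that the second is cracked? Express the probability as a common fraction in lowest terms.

4/9

After removing one cracked, 9 remain: 4 cracked and 5 intact.
So the probability the next is cracked is 4/9.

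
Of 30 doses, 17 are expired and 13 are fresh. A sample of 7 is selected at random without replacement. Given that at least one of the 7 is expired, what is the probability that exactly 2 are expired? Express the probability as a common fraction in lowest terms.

Work in counts. Selections with at least one expired: C(30,7) − C(13,7) = 2035800 − 1716 = 2034084.
Of those, selections where exactly 2 are expired: C(17,2)·C(13,5) = 136·1287 = 175032.
Conditional probability = 175032/2034084 = 66/767.

66/767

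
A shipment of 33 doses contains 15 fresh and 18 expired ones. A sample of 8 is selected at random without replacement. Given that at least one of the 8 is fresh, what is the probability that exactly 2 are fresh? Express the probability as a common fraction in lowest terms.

Work in counts. Selections with at least one fresh: C(33,8) − C(18,8) = 13884156 − 43758 = 13840398.
Of those, selections where exactly 2 are fresh: C(15,2)·C(18,6) = 105·18564 = 1949220.
Conditional probability = 1949220/13840398 = 8330/59147.

8330/59147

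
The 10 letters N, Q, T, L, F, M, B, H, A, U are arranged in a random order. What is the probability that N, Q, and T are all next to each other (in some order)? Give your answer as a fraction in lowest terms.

1/15

There are 10! = 3628800 arrangements.
Treat the three as one block: 8! placements × 3! orders within the block = 40320·6 = 241920.
Probability = 241920/3628800 = 1/15.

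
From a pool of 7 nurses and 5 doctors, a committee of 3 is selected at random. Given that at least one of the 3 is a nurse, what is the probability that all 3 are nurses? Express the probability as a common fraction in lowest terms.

1/6

Work in counts. Selections with at least one nurse: C(12,3) − C(5,3) = 220 − 10 = 210.
Of those, selections where all 3 are nurses: C(7,3) = 35.
Conditional probability = 35/210 = 1/6.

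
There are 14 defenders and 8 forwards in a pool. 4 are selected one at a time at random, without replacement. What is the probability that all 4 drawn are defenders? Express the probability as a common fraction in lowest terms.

Multiply the conditional probabilities at each draw: 14/22 · 13/21 · 12/20 · 11/19 = 24024/175560 = 13/95.

13/95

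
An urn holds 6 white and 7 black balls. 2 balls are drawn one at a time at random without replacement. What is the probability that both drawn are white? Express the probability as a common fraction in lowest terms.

5/26

Multiply the conditional probabilities at each draw: 6/13 · 5/12 = 30/156 = 5/26.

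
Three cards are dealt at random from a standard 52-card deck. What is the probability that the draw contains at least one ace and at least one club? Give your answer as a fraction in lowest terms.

There are C(52,3) = 22100 possible draws.
By inclusion-exclusion on the complements, draws missing all aces or all clubs: C(48,3) + C(39,3) − C(36,3) = 17296 + 9139 − 7140 = 19295.
So draws with at least one of each: 22100 − 19295 = 2805, probability 2805/22100 = 33/260.

33/260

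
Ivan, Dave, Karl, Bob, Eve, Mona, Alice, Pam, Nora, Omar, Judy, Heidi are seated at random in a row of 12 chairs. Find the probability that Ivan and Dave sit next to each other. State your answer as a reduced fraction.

There are 12! = 479001600 arrangements.
Treat Ivan and Dave as a block: 11! arrangements of the blocks × 2 orders within the block = 2·39916800 = 79833600.
Probability = 79833600/479001600 = 1/6.

1/6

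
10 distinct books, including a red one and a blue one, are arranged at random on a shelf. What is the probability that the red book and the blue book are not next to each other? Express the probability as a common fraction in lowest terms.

4/5

There are 10! = 3628800 arrangements.
Arrangements with the red book and the blue book adjacent: 2·9! = 725760.
So not adjacent: 3628800 − 725760 = 2903040, probability 2903040/3628800 = 4/5.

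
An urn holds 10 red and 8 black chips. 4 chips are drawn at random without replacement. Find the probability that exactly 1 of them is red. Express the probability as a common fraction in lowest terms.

28/153

There are C(18,4) = 3060 ways to choose 4 from 18.
Selections with exactly 1 red: choose 1 of the 10 red and 3 of the 8 black, C(10,1)·C(8,3) = 10·56 = 560.
Probability = 560/3060 = 28/153.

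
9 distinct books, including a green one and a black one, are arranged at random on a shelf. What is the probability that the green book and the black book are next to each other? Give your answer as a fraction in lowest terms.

2/9

There are 9! = 362880 arrangements.
Treat the green book and the black book as a block: 8! arrangements of the blocks × 2 orders within the block = 2·40320 = 80640.
Probability = 80640/362880 = 2/9.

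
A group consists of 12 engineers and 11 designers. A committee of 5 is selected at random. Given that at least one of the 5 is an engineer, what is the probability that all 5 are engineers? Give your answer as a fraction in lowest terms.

72/3017

Work in counts. Selections with at least one engineer: C(23,5) − C(11,5) = 33649 − 462 = 33187.
Of those, selections where all 5 are engineers: C(12,5) = 792.
Conditional probability = 792/33187 = 72/3017.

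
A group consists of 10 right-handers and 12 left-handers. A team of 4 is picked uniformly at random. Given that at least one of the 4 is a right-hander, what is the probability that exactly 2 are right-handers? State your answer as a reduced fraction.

Work in counts. Selections with at least one right-hander: C(22,4) − C(12,4) = 7315 − 495 = 6820.
Of those, selections where exactly 2 are right-handers: C(10,2)·C(12,2) = 45·66 = 2970.
Conditional probability = 2970/6820 = 27/62.

27/62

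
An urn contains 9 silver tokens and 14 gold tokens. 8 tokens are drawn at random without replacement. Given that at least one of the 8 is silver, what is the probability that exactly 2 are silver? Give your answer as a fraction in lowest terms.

3276/14767

Work in counts. Selections with at least one silver: C(23,8) − C(14,8) = 490314 − 3003 = 487311.
Of those, selections where exactly 2 are silver: C(9,2)·C(14,6) = 36·3003 = 108108.
Conditional probability = 108108/487311 = 3276/14767.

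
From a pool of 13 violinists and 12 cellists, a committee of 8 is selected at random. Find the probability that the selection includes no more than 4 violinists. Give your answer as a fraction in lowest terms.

268/437

Total selections: C(25,8) = 1081575.
Favorable selections (no more than 4 violinists): C(13,0)·C(12,8) + C(13,1)·C(12,7) + C(13,2)·C(12,6) + C(13,3)·C(12,5) + C(13,4)·C(12,4) = 495 + 10296 + 72072 + 226512 + 353925 = 663300.
Probability = 663300/1081575 = 268/437.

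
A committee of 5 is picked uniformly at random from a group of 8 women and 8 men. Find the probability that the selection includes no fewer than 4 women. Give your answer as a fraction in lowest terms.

There are C(16,5) = 4368 ways to choose the 5.
Favorable selections (no fewer than 4 women): C(8,4)·C(8,1) + C(8,5)·C(8,0) = 560 + 56 = 616.
Probability = 616/4368 = 11/78.

11/78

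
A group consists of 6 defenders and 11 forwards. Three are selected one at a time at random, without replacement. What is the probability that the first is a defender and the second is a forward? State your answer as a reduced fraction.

33/136

Multiply the conditional probabilities at each draw: 6/17 · 11/16 = 66/272 = 33/136.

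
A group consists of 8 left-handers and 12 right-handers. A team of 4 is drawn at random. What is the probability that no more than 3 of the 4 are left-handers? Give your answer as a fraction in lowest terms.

There are C(20,4) = 4845 ways to choose the 4.
The complement is exactly 4 left-handers: C(8,4)·C(12,0) = 70.
Probability = 1 − 70/4845 = 4775/4845 = 955/969.

955/969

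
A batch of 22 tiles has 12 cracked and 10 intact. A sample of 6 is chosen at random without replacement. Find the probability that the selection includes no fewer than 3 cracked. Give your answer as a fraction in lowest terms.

There are C(22,6) = 74613 ways to choose the 6.
Count the complement (fewer than 3 cracked): C(12,0)·C(10,6) + C(12,1)·C(10,5) + C(12,2)·C(10,4) = 210 + 3024 + 13860 = 17094.
Probability = 1 − 17094/74613 = 57519/74613 = 249/323.

249/323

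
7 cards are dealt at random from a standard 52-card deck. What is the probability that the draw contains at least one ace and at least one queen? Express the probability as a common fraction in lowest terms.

3105873/16723070

There are C(52,7) = 133784560 possible draws.
By inclusion-exclusion on the complements, draws missing all aces or all queens: C(48,7) + C(48,7) − C(44,7) = 73629072 + 73629072 − 38320568 = 108937576.
So draws with at least one of each: 133784560 − 108937576 = 24846984, probability 24846984/133784560 = 3105873/16723070.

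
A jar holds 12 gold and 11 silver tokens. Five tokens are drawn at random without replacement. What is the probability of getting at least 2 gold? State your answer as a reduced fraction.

2657/3059

Total selections: C(23,5) = 33649.
Favorable selections (at least 2 gold): C(12,2)·C(11,3) + C(12,3)·C(11,2) + C(12,4)·C(11,1) + C(12,5)·C(11,0) = 10890 + 12100 + 5445 + 792 = 29227.
Probability = 29227/33649 = 2657/3059.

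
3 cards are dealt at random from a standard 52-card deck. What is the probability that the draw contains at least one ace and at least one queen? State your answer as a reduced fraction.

188/5525

There are C(52,3) = 22100 possible draws.
By inclusion-exclusion on the complements, draws missing all aces or all queens: C(48,3) + C(48,3) − C(44,3) = 17296 + 17296 − 13244 = 21348.
So draws with at least one of each: 22100 − 21348 = 752, probability 752/22100 = 188/5525.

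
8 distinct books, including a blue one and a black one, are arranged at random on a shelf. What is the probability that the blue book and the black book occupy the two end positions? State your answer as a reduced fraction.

There are 8! = 40320 arrangements.
Place the blue book and the black book at the ends in 2 ways, arrange the remaining 6 in 6! = 720 ways: 2·720 = 1440.
Probability = 1440/40320 = 1/28.

1/28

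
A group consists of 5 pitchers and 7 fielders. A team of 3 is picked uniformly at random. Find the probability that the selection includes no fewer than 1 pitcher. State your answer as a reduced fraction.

Total selections: C(12,3) = 220.
The complement is all 3 are fielders: C(7,3) = 35.
Probability = 1 − 35/220 = 185/220 = 37/44.

37/44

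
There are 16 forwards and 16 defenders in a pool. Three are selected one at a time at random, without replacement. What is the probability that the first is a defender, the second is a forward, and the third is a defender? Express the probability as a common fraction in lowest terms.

4/31

Multiply the conditional probabilities at each draw: 16/32 · 16/31 · 15/30 = 3840/29760 = 4/31.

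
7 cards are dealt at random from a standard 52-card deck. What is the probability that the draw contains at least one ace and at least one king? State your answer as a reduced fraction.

There are C(52,7) = 133784560 possible draws.
By inclusion-exclusion on the complements, draws missing all aces or all kings: C(48,7) + C(48,7) − C(44,7) = 73629072 + 73629072 − 38320568 = 108937576.
So draws with at least one of each: 133784560 − 108937576 = 24846984, probability 24846984/133784560 = 3105873/16723070.

3105873/16723070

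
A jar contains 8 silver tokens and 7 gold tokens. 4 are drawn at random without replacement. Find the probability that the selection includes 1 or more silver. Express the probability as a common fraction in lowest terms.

Total selections: C(15,4) = 1365.
The complement is all 4 are gold: C(7,4) = 35.
Probability = 1 − 35/1365 = 1330/1365 = 38/39.

38/39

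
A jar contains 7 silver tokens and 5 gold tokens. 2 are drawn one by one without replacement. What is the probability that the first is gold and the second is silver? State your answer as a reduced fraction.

Multiply the conditional probabilities at each draw: 5/12 · 7/11 = 35/132.

35/132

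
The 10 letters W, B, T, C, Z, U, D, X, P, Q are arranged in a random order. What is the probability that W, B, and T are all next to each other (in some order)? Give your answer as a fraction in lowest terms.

There are 10! = 3628800 arrangements.
Treat the three as one block: 8! placements × 3! orders within the block = 40320·6 = 241920.
Probability = 241920/3628800 = 1/15.

1/15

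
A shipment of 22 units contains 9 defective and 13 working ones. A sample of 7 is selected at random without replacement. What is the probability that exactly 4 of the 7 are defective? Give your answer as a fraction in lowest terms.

273/1292

The sample space is all 7-subsets of the 22: C(22,7) = 170544.
Selections with exactly 4 defective: choose 4 of the 9 defective and 3 of the 13 working, C(9,4)·C(13,3) = 126·286 = 36036.
Probability = 36036/170544 = 273/1292.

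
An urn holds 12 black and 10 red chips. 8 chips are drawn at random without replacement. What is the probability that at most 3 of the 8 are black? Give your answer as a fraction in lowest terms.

143/646

Total selections: C(22,8) = 319770.
Favorable selections (at most 3 black): C(12,0)·C(10,8) + C(12,1)·C(10,7) + C(12,2)·C(10,6) + C(12,3)·C(10,5) = 45 + 1440 + 13860 + 55440 = 70785.
Probability = 70785/319770 = 143/646.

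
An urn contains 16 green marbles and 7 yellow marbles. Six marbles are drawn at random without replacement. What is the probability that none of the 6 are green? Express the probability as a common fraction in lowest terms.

1/14421

There are C(23,6) = 100947 possible selections.
Selections with no green (all yellow): C(7,6) = 7.
Probability = 7/100947 = 1/14421.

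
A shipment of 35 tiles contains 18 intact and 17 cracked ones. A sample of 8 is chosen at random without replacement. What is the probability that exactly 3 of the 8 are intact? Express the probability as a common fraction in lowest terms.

10608/49445

There are C(35,8) = 23535820 ways to choose 8 from 35.
Selections with exactly 3 intact: choose 3 of the 18 intact and 5 of the 17 cracked, C(18,3)·C(17,5) = 816·6188 = 5049408.
Probability = 5049408/23535820 = 10608/49445.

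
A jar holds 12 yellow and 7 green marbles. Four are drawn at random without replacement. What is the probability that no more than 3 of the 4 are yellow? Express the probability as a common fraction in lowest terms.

Total selections: C(19,4) = 3876.
Favorable selections (no more than 3 yellow): C(12,0)·C(7,4) + C(12,1)·C(7,3) + C(12,2)·C(7,2) + C(12,3)·C(7,1) = 35 + 420 + 1386 + 1540 = 3381.
Probability = 3381/3876 = 1127/1292.

1127/1292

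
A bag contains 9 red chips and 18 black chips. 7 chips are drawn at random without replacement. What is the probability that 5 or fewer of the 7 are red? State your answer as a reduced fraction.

There are C(27,7) = 888030 ways to choose the 7.
Count the complement (more than 5 red): C(9,6)·C(18,1) + C(9,7)·C(18,0) = 1512 + 36 = 1548.
Probability = 1 − 1548/888030 = 886482/888030 = 49249/49335.

49249/49335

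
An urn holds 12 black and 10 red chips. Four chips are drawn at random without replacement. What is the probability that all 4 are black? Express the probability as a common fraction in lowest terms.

9/133

There are C(22,4) = 7315 possible selections.
Selections with all black: C(12,4) = 495.
Probability = 495/7315 = 9/133.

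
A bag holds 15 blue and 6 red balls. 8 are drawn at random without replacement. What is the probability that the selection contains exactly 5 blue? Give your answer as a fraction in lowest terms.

The sample space is all 8-subsets of the 21: C(21,8) = 203490.
Selections with exactly 5 blue: choose 5 of the 15 blue and 3 of the 6 red, C(15,5)·C(6,3) = 3003·20 = 60060.
Probability = 60060/203490 = 286/969.

286/969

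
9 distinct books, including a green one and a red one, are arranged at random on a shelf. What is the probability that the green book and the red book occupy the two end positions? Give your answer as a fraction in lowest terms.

There are 9! = 362880 arrangements.
Place the green book and the red book at the ends in 2 ways, arrange the remaining 7 in 7! = 5040 ways: 2·5040 = 10080.
Probability = 10080/362880 = 1/36.

1/36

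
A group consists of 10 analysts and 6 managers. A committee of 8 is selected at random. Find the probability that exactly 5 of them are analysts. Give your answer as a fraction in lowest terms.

56/143

Total number of selections: C(16,8) = 12870.
Selections with exactly 5 analysts: choose 5 of the 10 analysts and 3 of the 6 managers, C(10,5)·C(6,3) = 252·20 = 5040.
Probability = 5040/12870 = 56/143.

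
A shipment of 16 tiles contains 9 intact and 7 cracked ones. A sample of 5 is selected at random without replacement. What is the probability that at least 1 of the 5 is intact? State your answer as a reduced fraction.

Total selections: C(16,5) = 4368.
The complement is all 5 are cracked: C(7,5) = 21.
Probability = 1 − 21/4368 = 4347/4368 = 207/208.

207/208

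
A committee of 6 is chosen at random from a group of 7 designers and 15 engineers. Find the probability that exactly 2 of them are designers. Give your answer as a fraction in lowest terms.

1365/3553

The sample space is all 6-subsets of the 22: C(22,6) = 74613.
Selections with exactly 2 designers: choose 2 of the 7 designers and 4 of the 15 engineers, C(7,2)·C(15,4) = 21·1365 = 28665.
Probability = 28665/74613 = 1365/3553.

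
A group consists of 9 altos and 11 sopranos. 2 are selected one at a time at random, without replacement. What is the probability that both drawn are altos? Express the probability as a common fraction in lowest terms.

18/95

Multiply the conditional probabilities at each draw: 9/20 · 8/19 = 72/380 = 18/95.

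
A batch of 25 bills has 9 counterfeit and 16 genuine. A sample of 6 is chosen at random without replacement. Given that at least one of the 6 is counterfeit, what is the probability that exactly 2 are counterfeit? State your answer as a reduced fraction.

260/671

Work in counts. Selections with at least one counterfeit: C(25,6) − C(16,6) = 177100 − 8008 = 169092.
Of those, selections where exactly 2 are counterfeit: C(9,2)·C(16,4) = 36·1820 = 65520.
Conditional probability = 65520/169092 = 260/671.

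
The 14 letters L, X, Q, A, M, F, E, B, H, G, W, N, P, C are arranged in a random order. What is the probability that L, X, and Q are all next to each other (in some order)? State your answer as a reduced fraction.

There are 14! = 87178291200 arrangements.
Treat the three as one block: 12! placements × 3! orders within the block = 479001600·6 = 2874009600.
Probability = 2874009600/87178291200 = 3/91.

3/91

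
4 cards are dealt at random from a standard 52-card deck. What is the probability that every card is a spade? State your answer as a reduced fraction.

There are C(52,4) = 270725 possible 4-card hands.
Hands that are all spades: C(13,4) = 715.
Probability = 715/270725 = 11/4165.

11/4165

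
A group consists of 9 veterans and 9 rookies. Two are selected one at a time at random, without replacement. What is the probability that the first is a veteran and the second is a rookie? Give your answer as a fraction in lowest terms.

9/34

Multiply the conditional probabilities at each draw: 9/18 · 9/17 = 81/306 = 9/34.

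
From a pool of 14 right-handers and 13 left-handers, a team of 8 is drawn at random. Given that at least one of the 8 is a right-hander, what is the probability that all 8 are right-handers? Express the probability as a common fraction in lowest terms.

7/5172

Work in counts. Selections with at least one right-hander: C(27,8) − C(13,8) = 2220075 − 1287 = 2218788.
Of those, selections where all 8 are right-handers: C(14,8) = 3003.
Conditional probability = 3003/2218788 = 7/5172.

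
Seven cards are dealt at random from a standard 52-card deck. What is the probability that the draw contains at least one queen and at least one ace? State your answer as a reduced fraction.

There are C(52,7) = 133784560 possible draws.
By inclusion-exclusion on the complements, draws missing all queens or all aces: C(48,7) + C(48,7) − C(44,7) = 73629072 + 73629072 − 38320568 = 108937576.
So draws with at least one of each: 133784560 − 108937576 = 24846984, probability 24846984/133784560 = 3105873/16723070.

3105873/16723070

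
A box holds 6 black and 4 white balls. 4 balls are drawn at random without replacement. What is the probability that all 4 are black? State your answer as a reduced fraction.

There are C(10,4) = 210 possible selections.
Selections with all black: C(6,4) = 15.
Probability = 15/210 = 1/14.

1/14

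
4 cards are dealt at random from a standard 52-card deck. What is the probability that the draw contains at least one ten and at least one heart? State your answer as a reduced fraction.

52799/270725

There are C(52,4) = 270725 possible draws.
By inclusion-exclusion on the complements, draws missing all tens or all hearts: C(48,4) + C(39,4) − C(36,4) = 194580 + 82251 − 58905 = 217926.
So draws with at least one of each: 270725 − 217926 = 52799, probability 52799/270725.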